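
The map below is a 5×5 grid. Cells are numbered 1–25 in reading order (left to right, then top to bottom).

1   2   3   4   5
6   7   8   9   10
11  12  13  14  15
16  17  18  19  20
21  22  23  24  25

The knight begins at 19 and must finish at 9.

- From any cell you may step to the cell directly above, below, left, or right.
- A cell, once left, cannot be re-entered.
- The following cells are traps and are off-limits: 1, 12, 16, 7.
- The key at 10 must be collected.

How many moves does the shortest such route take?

Any route passes through 10 somewhere between 19 and 9. Summing Manhattan distances along the two legs (19 → 10 → 9) gives a lower bound of 3 + 1 = 4 moves.
A route of 4 moves achieves this: 19 → 14 → 15 → 10 → 9.
Since 4 matches the lower bound, it is optimal.

4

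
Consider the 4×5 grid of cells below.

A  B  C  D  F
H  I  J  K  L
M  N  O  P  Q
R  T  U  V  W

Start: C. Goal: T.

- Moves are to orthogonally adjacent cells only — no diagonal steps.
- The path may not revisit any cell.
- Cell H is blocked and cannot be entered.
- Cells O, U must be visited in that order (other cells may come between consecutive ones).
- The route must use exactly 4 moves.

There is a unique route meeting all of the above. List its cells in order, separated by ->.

C -> J -> O -> U -> T

The waypoints must appear in the order O, U, with no cell reused.
Route from C: down 3 to U, left 1 to T — 4 moves in all.
Check: order respected (O at step 2, U at step 3); 4 moves as required.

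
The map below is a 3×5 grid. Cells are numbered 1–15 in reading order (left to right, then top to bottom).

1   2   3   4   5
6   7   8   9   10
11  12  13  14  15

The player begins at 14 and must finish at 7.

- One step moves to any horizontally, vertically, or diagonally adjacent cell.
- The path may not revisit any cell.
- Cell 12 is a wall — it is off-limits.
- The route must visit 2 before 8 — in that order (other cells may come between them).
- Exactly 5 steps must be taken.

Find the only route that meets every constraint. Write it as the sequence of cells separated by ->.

The waypoints must appear in the order 2, 8, with no cell reused.
Route from 14: up to 9, up-left to 3, left to 2, down-right to 8, left to 7 — 5 moves in all.
Check: order respected (2 at step 3, 8 at step 4); 5 moves as required.

14 -> 9 -> 3 -> 2 -> 8 -> 7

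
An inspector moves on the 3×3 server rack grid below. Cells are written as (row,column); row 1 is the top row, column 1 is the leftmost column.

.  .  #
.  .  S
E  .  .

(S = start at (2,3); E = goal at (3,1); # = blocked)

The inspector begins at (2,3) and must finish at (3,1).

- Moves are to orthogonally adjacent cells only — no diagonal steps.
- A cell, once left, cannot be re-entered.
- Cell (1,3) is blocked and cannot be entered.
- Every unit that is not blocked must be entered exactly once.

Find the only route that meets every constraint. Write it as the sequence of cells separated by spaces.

(2,3) (3,3) (3,2) (2,2) (1,2) (1,1) (2,1) (3,1)

Need to visit all 8 open cells exactly once, starting at (2,3) and ending at (3,1).
Cell (1,2) has only two open neighbours ((2,2) and (1,1)), so the path must pass straight through it: one of those is the cell it's entered from and the other is where it exits.
Route from (2,3): down 1 to (3,3), left 1 to (3,2), up 2 to (1,2), left 1 to (1,1), down 2 to (3,1) — 7 moves in all.
Check: all 8 open cells covered.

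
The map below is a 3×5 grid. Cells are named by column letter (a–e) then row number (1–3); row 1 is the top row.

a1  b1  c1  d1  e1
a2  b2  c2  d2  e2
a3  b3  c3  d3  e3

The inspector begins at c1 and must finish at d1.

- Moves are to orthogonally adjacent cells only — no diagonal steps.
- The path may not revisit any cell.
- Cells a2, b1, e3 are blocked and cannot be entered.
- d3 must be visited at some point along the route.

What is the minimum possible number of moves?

5

Any route passes through d3 somewhere between c1 and d1. Summing Manhattan distances along the two legs (c1 → d3 → d1) gives a lower bound of 3 + 2 = 5 moves.
A route of 5 moves achieves this: c1 → c2 → c3 → d3 → d2 → d1.
Since 5 matches the lower bound, it is optimal.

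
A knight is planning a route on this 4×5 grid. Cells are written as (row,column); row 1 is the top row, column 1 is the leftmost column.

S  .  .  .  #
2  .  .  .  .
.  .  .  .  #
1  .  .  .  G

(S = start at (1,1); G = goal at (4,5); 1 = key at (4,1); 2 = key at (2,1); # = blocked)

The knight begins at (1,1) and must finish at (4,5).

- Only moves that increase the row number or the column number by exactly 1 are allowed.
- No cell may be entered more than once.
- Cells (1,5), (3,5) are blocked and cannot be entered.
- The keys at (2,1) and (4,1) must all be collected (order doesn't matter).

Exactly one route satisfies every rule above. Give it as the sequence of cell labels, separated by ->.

Moves only go right or down, so the column and row indices never decrease.
Route from (1,1): 3× down (reaching (4,1)), 4× right (reaching (4,5)) — 7 moves in all.
Check: all required cells visited.

(1,1) -> (2,1) -> (3,1) -> (4,1) -> (4,2) -> (4,3) -> (4,4) -> (4,5)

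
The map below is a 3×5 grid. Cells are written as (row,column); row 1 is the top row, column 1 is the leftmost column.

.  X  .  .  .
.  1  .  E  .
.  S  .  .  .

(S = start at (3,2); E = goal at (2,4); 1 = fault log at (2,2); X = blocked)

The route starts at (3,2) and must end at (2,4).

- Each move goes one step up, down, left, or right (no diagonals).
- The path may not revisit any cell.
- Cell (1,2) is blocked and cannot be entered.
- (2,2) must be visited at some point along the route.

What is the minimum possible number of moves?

Any route passes through (2,2) somewhere between (3,2) and (2,4). Summing Manhattan distances along the two legs ((3,2) → (2,2) → (2,4)) gives a lower bound of 1 + 2 = 3 moves.
A route of 3 moves achieves this: (3,2) → (2,2) → (2,3) → (2,4).
Since 3 matches the lower bound, it is optimal.

3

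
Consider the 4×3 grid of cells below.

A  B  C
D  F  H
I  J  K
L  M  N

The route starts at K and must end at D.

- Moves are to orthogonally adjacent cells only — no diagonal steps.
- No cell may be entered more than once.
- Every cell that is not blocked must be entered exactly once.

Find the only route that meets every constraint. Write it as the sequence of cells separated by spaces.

K N M L I J F H C B A D

Need to visit all 12 open cells exactly once, starting at K and ending at D.
Route from K: down 1 to N, left 2 to L, up 1 to I, right 1 to J, up 1 to F, right 1 to H, up 1 to C, left 2 to A, down 1 to D — 11 moves in all.
Check: all 12 open cells covered.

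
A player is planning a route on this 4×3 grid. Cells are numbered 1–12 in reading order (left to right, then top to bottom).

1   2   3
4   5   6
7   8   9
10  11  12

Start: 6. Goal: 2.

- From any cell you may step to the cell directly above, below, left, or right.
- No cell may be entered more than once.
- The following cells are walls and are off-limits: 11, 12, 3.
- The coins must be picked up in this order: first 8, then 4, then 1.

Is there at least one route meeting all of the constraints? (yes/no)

yes

One route that works: 6 → 9 → 8 → 5 → 4 → 1 → 2.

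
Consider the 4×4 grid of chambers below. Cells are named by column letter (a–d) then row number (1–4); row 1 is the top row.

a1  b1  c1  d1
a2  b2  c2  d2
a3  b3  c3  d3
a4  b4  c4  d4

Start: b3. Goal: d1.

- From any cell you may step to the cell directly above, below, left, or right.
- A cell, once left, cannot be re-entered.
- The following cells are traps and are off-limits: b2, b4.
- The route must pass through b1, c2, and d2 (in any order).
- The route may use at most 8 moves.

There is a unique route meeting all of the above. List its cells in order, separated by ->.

The 8-move cap with required stops at b1, c2, d2 leaves no slack for detours.
Route from b3: left to a3, 2× up (reaching a1), 2× right (reaching c1), down to c2, right to d2, up to d1 — 8 moves in all.
Check: all required cells visited; 8 ≤ 8 moves.

b3 -> a3 -> a2 -> a1 -> b1 -> c1 -> c2 -> d2 -> d1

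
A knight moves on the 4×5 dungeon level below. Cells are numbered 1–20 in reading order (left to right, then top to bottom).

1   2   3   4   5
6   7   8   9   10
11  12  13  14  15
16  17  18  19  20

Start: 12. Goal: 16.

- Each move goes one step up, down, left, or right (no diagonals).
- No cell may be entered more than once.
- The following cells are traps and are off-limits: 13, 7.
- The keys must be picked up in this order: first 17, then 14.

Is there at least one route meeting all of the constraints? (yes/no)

yes

One route that works: 12 → 17 → 18 → 19 → 14 → 9 → 4 → 3 → 2 → 1 → 6 → 11 → 16.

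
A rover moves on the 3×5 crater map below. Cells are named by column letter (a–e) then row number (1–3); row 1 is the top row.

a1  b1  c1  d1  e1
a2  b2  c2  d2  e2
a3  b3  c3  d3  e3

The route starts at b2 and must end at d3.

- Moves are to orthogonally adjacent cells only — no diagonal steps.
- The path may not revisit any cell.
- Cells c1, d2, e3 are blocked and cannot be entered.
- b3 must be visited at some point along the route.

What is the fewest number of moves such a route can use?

Any route passes through b3 somewhere between b2 and d3. Summing Manhattan distances along the two legs (b2 → b3 → d3) gives a lower bound of 1 + 2 = 3 moves.
A route of 3 moves achieves this: b2 → b3 → c3 → d3.
Since 3 matches the lower bound, it is optimal.

3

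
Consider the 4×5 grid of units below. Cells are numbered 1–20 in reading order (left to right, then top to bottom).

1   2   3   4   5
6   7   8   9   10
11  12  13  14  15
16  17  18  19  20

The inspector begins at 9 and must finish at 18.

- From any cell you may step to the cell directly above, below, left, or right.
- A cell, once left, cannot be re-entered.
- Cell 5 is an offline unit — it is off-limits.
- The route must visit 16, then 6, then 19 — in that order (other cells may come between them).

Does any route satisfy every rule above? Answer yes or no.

no

Ignoring the required order, 26 revisit-free routes from 9 to 18 pass through all of 16, 6, and 19; the waypoint orders that occur are 6 → 16 → 19 (18); 19 → 6 → 16 (8) — never 16 → 6 → 19.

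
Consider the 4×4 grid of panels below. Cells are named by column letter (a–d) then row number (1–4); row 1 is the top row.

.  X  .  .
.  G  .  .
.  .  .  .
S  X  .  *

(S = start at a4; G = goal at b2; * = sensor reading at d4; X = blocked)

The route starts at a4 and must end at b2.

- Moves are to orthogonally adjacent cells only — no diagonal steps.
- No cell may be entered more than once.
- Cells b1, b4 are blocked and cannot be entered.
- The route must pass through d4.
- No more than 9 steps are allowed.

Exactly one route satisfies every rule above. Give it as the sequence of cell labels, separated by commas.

a4, a3, b3, c3, c4, d4, d3, d2, c2, b2

The budget equals the shortest possible length, so every move has to be on a shortest route through the required cells.
Route from a4: up to a3, 2× right (reaching c3), down to c4, right to d4, 2× up (reaching d2), 2× left (reaching b2) — 9 moves in all.
Check: all required cells visited; 9 ≤ 9 moves.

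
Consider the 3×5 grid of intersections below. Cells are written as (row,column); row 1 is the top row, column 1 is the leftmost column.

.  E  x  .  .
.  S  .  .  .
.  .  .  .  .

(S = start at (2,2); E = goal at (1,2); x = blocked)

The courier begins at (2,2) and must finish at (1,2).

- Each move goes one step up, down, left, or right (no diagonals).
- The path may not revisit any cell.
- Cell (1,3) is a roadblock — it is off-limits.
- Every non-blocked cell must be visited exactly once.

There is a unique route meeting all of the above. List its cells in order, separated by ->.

Need to visit all 14 open cells exactly once, starting at (2,2) and ending at (1,2).
Route from (2,2): 2× right (reaching (2,4)), up to (1,4), right to (1,5), 2× down (reaching (3,5)), 4× left (reaching (3,1)), 2× up (reaching (1,1)), right to (1,2) — 13 moves in all.
Check: all 14 open cells covered.

(2,2) -> (2,3) -> (2,4) -> (1,4) -> (1,5) -> (2,5) -> (3,5) -> (3,4) -> (3,3) -> (3,2) -> (3,1) -> (2,1) -> (1,1) -> (1,2)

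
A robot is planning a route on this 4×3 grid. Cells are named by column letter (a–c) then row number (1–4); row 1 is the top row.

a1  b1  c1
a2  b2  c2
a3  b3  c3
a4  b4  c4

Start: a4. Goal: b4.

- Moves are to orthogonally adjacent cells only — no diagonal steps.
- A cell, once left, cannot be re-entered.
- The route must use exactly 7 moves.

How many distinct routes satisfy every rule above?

5

Need simple routes of exactly 7 moves from a4 to b4 (Manhattan distance 1, so 3 moves are spent on a detour and 3 undoing it).
Enumerating: a4 a3 a2 a1 b1 b2 b3 b4 | a4 a3 a2 b2 b3 c3 c4 b4 | a4 a3 a2 b2 c2 c3 c4 b4 | a4 a3 a2 b2 c2 c3 b3 b4 | a4 a3 b3 b2 c2 c3 c4 b4.
That gives 5 routes.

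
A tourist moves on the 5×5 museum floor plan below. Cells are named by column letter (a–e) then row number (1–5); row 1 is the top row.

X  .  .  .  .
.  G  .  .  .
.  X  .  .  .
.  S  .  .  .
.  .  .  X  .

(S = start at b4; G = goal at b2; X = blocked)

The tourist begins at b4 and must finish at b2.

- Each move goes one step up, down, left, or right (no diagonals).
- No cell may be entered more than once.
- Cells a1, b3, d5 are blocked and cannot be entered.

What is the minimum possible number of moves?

4

The Manhattan distance from b4 to b2 is |4−2| + |2−2| = 2, so at least 2 moves are needed.
That bound ignores the blocked cells. Measuring each leg by the fewest moves that actually steer around them (b4→b2: 4) raises the lower bound to 4.
A route of 4 moves exists: b4 → a4 → a3 → a2 → b2.
Since 4 matches that lower bound, it is optimal.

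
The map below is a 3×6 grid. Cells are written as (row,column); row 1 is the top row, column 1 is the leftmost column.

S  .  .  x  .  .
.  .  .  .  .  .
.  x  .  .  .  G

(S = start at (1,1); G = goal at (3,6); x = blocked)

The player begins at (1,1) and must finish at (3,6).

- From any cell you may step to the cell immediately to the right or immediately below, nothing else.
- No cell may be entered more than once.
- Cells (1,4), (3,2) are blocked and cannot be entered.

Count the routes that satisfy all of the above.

12

A right/down-only route from (1,1) to (3,6) makes exactly 2 down-moves and 5 right-moves in some order.
With no other constraints that would be C(7,2) = 21 routes.
Subtract routes through each blocked cell (inclusion–exclusion for overlaps): − through (1,4): 6 − through (3,2): 3 → 12.
That gives 12 routes.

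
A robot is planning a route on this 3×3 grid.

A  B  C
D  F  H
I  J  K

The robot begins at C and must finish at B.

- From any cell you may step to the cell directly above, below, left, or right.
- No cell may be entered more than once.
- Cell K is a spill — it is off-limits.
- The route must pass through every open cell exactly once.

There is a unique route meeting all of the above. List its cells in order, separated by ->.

Need to visit all 8 open cells exactly once, starting at C and ending at B.
Cell I has only two open neighbours (D and J), so the path must pass straight through it: one of those is the cell it's entered from and the other is where it exits.
Route from C: down 1 to H, left 1 to F, down 1 to J, left 1 to I, up 2 to A, right 1 to B — 7 moves in all.
Check: all 8 open cells covered.

C -> H -> F -> J -> I -> D -> A -> B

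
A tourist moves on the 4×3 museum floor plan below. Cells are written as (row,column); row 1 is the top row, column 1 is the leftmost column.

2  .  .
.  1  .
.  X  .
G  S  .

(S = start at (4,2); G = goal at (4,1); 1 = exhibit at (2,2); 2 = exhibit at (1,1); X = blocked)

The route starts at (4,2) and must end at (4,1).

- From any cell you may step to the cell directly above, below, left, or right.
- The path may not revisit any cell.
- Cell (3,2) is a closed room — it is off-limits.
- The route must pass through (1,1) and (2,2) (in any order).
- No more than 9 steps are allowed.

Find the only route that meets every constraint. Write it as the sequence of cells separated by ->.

The 9-move cap with required stops at (1,1), (2,2) leaves no slack for detours.
Route from (4,2): right to (4,3), 2× up (reaching (2,3)), left to (2,2), up to (1,2), left to (1,1), 3× down (reaching (4,1)) — 9 moves in all.
Check: all required cells visited; 9 ≤ 9 moves.

(4,2) -> (4,3) -> (3,3) -> (2,3) -> (2,2) -> (1,2) -> (1,1) -> (2,1) -> (3,1) -> (4,1)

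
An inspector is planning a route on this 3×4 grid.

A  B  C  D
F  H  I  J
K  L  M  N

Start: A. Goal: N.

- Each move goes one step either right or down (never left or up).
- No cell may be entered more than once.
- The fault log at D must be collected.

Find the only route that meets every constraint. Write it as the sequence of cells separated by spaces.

Moves only go right or down, so the column and row indices never decrease.
Route from A: 3× right (reaching D), 2× down (reaching N) — 5 moves in all.
Check: all required cells visited.

A B C D J N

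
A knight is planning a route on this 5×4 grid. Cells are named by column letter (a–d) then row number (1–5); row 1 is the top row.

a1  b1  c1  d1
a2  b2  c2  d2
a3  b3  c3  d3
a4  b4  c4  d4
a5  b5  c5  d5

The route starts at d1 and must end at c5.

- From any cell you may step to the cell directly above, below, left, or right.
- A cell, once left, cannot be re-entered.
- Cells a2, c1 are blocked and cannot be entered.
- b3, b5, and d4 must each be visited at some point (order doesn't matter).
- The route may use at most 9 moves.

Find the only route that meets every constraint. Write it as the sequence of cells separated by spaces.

The budget equals the shortest possible length, so every move has to be on a shortest route through the required cells.
Route from d1: down 3 to d4, left 1 to c4, up 1 to c3, left 1 to b3, down 2 to b5, right 1 to c5 — 9 moves in all.
Check: all required cells visited; 9 ≤ 9 moves.

d1 d2 d3 d4 c4 c3 b3 b4 b5 c5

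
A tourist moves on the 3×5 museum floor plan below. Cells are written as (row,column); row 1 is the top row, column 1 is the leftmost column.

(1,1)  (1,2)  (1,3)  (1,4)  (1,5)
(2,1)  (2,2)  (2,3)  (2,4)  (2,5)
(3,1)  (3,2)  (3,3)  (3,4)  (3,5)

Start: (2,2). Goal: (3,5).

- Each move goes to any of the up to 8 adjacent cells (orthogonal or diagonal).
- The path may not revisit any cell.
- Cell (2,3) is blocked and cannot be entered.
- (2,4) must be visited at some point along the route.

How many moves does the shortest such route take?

3

Any route passes through (2,4) somewhere between (2,2) and (3,5). Summing Chebyshev distances along the two legs ((2,2) → (2,4) → (3,5)) gives a lower bound of 2 + 1 = 3 moves.
A route of 3 moves achieves this: (2,2) → (1,3) → (2,4) → (3,5).
Since 3 matches the lower bound, it is optimal.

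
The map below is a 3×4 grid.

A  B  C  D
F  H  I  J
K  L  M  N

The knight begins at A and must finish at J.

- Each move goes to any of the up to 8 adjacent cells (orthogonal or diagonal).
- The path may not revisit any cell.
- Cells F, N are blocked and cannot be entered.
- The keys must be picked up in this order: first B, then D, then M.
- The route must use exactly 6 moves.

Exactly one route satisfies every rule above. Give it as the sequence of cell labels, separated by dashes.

The waypoints must appear in the order B, D, M, with no cell reused.
Route from A: right 3 to D, down-left 1 to I, down 1 to M, up-right 1 to J — 6 moves in all.
Check: order respected (B at step 1, D at step 3, M at step 5); 6 moves as required.

A - B - C - D - I - M - J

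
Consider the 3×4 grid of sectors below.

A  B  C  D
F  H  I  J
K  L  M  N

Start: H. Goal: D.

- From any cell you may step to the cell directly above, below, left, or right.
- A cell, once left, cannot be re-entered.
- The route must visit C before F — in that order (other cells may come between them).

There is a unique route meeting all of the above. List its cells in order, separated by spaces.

The waypoints must appear in the order C, F, with no cell reused.
Route from H: right 1 to I, up 1 to C, left 2 to A, down 2 to K, right 3 to N, up 2 to D — 11 moves in all.
Check: order respected (C at step 2, F at step 5).

H I C B A F K L M N J D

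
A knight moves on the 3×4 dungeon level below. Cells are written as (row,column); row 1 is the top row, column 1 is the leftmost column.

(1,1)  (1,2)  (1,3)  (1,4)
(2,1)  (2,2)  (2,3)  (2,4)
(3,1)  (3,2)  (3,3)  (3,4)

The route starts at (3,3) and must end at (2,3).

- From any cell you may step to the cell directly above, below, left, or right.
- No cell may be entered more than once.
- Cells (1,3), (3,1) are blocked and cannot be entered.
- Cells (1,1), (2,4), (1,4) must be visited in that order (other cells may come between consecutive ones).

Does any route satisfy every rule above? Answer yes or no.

no

(1,4) must be visited but has only one open neighbour ((2,4)), and it is neither the start nor the goal — the route would have to enter and leave through (2,4), re-entering it.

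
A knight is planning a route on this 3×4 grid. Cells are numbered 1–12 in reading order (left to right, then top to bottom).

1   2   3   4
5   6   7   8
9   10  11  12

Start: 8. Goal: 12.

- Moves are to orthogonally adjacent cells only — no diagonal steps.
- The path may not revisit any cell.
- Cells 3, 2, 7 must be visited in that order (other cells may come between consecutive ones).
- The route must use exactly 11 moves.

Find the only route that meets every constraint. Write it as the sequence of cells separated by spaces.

8 4 3 2 1 5 9 10 6 7 11 12

The waypoints must appear in the order 3, 2, 7, with no cell reused.
Route from 8: up to 4, 3× left (reaching 1), 2× down (reaching 9), right to 10, up to 6, right to 7, down to 11, right to 12 — 11 moves in all.
Check: order respected (3 at step 2, 2 at step 3, 7 at step 9); 11 moves as required.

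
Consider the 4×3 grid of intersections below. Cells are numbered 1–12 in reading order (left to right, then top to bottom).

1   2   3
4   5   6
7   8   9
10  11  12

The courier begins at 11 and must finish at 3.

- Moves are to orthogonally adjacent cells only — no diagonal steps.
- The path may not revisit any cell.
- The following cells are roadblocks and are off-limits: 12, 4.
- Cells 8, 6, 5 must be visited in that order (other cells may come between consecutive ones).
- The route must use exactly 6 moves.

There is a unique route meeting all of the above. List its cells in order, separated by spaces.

11 8 9 6 5 2 3

The waypoints must appear in the order 8, 6, 5, with no cell reused.
Route from 11: up 1 to 8, right 1 to 9, up 1 to 6, left 1 to 5, up 1 to 2, right 1 to 3 — 6 moves in all.
Check: order respected (8 at step 1, 6 at step 3, 5 at step 4); 6 moves as required.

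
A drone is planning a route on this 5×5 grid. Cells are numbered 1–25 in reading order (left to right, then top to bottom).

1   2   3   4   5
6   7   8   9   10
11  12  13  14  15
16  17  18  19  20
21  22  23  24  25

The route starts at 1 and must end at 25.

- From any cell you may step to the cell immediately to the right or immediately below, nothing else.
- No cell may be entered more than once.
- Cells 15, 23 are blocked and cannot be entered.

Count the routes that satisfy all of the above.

A right/down-only route from 1 to 25 makes exactly 4 down-moves and 4 right-moves in some order.
With no other constraints that would be C(8,4) = 70 routes.
Subtract routes through each blocked cell (inclusion–exclusion for overlaps): − through 15: 15 − through 23: 15 → 40.
That gives 40 routes.

40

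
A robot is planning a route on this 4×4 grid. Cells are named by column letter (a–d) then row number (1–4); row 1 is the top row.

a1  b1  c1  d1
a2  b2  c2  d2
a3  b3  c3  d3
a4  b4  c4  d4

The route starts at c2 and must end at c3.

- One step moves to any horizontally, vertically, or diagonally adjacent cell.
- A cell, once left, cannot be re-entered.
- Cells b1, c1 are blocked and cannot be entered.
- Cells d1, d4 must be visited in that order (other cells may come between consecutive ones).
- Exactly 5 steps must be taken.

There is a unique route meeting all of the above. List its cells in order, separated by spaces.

c2 d1 d2 d3 d4 c3

The waypoints must appear in the order d1, d4, with no cell reused.
Route from c2: up-right to d1, 3× down (reaching d4), up-left to c3 — 5 moves in all.
Check: order respected (d1 at step 1, d4 at step 4); 5 moves as required.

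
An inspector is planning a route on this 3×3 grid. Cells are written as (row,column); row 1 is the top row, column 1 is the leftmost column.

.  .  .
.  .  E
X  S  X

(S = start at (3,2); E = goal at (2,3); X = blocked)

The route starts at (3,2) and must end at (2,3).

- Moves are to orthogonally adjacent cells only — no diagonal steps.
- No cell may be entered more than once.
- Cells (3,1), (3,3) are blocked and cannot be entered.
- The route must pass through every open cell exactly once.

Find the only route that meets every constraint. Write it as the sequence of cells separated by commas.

(3,2), (2,2), (2,1), (1,1), (1,2), (1,3), (2,3)

Need to visit all 7 open cells exactly once, starting at (3,2) and ending at (2,3).
Cell (2,1) has only two open neighbours ((1,1) and (2,2)), so the path must pass straight through it: one of those is the cell it's entered from and the other is where it exits.
Route from (3,2): up 1 to (2,2), left 1 to (2,1), up 1 to (1,1), right 2 to (1,3), down 1 to (2,3) — 6 moves in all.
Check: all 7 open cells covered.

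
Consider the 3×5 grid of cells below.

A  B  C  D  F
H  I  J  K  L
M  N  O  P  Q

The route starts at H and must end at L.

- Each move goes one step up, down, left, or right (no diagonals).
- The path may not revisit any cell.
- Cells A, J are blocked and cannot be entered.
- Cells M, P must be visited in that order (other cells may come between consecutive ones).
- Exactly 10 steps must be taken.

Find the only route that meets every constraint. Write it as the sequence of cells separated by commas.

The waypoints must appear in the order M, P, with no cell reused.
Route from H: down to M, right to N, 2× up (reaching B), 2× right (reaching D), 2× down (reaching P), right to Q, up to L — 10 moves in all.
Check: order respected (M at step 1, P at step 8); 10 moves as required.

H, M, N, I, B, C, D, K, P, Q, L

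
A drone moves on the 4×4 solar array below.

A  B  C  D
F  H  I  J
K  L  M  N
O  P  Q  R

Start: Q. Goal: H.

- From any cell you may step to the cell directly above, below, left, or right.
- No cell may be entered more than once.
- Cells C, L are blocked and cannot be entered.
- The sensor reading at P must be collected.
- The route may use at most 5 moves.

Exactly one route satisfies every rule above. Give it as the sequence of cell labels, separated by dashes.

Q - P - O - K - F - H

The 5-move cap with required stops at P leaves no slack for detours.
Route from Q: 2× left (reaching O), 2× up (reaching F), right to H — 5 moves in all.
Check: all required cells visited; 5 ≤ 5 moves.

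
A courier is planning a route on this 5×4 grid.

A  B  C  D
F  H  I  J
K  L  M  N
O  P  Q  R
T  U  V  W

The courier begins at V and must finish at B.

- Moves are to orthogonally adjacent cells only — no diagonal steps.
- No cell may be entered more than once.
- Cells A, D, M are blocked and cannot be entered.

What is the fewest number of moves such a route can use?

The Manhattan distance from V to B is |5−1| + |3−2| = 5, so at least 5 moves are needed.
A route of 5 moves achieves this: V → Q → P → L → H → B.
Since 5 matches the lower bound, it is optimal.

5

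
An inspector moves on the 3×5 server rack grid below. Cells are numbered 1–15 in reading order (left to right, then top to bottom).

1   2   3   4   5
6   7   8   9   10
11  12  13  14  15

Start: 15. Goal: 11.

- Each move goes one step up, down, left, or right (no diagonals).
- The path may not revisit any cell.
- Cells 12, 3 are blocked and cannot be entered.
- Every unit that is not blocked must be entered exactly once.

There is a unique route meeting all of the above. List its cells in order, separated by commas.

15, 10, 5, 4, 9, 14, 13, 8, 7, 2, 1, 6, 11

Need to visit all 13 open cells exactly once, starting at 15 and ending at 11.
Cell 4 has only two open neighbours (9 and 5), so the path must pass straight through it: one of those is the cell it's entered from and the other is where it exits.
Route from 15: 2× up (reaching 5), left to 4, 2× down (reaching 14), left to 13, up to 8, left to 7, up to 2, left to 1, 2× down (reaching 11) — 12 moves in all.
Check: all 13 open cells covered.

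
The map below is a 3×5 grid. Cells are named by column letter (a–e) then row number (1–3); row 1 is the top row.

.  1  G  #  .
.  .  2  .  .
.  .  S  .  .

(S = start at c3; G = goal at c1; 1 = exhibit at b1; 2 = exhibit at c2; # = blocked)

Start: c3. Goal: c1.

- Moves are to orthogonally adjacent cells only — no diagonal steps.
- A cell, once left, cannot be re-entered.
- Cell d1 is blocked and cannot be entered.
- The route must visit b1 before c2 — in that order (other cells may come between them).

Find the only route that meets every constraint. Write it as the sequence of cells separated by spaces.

The waypoints must appear in the order b1, c2, with no cell reused.
Route from c3: 2× left (reaching a3), 2× up (reaching a1), right to b1, down to b2, right to c2, up to c1 — 8 moves in all.
Check: order respected (1 at step 5, 2 at step 7).

c3 b3 a3 a2 a1 b1 b2 c2 c1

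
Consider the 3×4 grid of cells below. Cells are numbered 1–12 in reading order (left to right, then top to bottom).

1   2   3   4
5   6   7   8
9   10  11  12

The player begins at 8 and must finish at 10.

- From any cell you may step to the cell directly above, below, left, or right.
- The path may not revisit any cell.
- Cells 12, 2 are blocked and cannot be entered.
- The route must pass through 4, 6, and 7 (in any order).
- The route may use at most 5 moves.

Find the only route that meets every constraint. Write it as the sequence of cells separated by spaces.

The 5-move cap with required stops at 4, 6, 7 leaves no slack for detours.
Route from 8: up 1 to 4, left 1 to 3, down 1 to 7, left 1 to 6, down 1 to 10 — 5 moves in all.
Check: all required cells visited; 5 ≤ 5 moves.

8 4 3 7 6 10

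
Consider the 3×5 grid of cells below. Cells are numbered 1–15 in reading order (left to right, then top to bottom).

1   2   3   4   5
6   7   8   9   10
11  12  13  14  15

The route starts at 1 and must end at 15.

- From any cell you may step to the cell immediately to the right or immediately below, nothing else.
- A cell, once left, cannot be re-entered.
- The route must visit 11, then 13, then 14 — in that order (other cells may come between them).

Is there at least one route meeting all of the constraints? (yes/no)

yes

One route that works: 1 → 6 → 11 → 12 → 13 → 14 → 15.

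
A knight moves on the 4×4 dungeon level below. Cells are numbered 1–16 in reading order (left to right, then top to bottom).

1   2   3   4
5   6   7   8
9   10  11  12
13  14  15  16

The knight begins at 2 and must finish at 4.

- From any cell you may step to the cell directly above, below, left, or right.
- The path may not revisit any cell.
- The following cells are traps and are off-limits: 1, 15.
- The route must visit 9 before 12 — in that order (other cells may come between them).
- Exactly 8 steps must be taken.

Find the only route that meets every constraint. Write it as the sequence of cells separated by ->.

2 -> 6 -> 5 -> 9 -> 10 -> 11 -> 12 -> 8 -> 4

The waypoints must appear in the order 9, 12, with no cell reused.
Route from 2: down 1 to 6, left 1 to 5, down 1 to 9, right 3 to 12, up 2 to 4 — 8 moves in all.
Check: order respected (9 at step 3, 12 at step 6); 8 moves as required.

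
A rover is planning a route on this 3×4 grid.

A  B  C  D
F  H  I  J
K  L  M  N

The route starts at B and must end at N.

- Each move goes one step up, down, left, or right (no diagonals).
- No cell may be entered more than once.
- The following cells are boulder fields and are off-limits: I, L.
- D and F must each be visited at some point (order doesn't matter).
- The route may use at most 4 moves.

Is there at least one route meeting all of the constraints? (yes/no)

Every way from F onward to N runs back through B, which the route has already used — so it cannot be completed without a revisit.

no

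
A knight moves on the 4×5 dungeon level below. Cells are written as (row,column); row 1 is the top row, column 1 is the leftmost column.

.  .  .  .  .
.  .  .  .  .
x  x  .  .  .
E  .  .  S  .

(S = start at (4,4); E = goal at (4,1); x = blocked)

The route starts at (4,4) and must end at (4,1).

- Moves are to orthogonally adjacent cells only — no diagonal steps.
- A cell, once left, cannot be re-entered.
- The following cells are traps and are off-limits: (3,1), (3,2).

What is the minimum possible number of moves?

3

The Manhattan distance from (4,4) to (4,1) is |4−4| + |4−1| = 3, so at least 3 moves are needed.
A route of 3 moves achieves this: (4,4) → (4,3) → (4,2) → (4,1).
Since 3 matches the lower bound, it is optimal.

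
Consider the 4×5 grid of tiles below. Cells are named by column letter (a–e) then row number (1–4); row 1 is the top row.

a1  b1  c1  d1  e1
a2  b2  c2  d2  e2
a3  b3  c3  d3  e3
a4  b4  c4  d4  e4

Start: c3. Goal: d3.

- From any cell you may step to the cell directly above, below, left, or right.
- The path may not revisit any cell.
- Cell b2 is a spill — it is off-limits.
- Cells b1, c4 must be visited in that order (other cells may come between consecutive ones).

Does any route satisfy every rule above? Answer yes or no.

One route that works: c3 → c2 → c1 → b1 → a1 → a2 → a3 → a4 → b4 → c4 → d4 → d3.

yes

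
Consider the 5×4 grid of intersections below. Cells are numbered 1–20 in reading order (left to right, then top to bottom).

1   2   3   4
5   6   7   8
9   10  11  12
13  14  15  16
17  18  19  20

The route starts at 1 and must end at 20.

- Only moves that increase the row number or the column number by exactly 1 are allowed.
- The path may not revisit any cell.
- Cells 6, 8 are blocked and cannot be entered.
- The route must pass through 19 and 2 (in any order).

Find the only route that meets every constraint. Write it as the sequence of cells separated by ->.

Moves only go right or down, so the column and row indices never decrease.
Route from 1: right 2 to 3, down 4 to 19, right 1 to 20 — 7 moves in all.
Check: all required cells visited.

1 -> 2 -> 3 -> 7 -> 11 -> 15 -> 19 -> 20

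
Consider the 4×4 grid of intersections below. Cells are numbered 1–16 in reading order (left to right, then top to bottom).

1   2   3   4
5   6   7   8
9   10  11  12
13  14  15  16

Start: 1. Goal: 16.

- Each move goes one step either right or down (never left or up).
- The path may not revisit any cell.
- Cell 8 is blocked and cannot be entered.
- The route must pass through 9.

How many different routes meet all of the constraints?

4

A right/down-only route from 1 to 16 makes exactly 3 down-moves and 3 right-moves in some order.
With no other constraints that would be C(6,3) = 20 routes.
Split at 9 and multiply the segment counts (each segment already excludes blocked cells): 1→9: 1; 9→16: 4; product = 4.
That gives 4 routes.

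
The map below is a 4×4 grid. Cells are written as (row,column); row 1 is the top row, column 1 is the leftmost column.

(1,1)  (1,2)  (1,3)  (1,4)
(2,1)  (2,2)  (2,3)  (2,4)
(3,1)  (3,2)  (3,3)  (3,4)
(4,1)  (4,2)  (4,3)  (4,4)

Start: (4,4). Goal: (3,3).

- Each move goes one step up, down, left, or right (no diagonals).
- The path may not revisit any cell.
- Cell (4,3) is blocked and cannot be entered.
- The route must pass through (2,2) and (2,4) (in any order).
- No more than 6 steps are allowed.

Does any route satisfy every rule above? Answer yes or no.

One route that works: (4,4) → (3,4) → (2,4) → (2,3) → (2,2) → (3,2) → (3,3).

yes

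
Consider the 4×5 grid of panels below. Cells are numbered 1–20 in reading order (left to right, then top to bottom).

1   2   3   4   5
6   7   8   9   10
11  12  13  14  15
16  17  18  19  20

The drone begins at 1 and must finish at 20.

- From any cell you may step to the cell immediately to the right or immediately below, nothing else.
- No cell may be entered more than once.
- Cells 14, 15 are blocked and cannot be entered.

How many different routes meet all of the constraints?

A right/down-only route from 1 to 20 makes exactly 3 down-moves and 4 right-moves in some order.
With no other constraints that would be C(7,3) = 35 routes.
Subtract routes through each blocked cell (inclusion–exclusion for overlaps): − through 14: 20 − through 15: 15 + through 14&15: 10 → 10.
That gives 10 routes.

10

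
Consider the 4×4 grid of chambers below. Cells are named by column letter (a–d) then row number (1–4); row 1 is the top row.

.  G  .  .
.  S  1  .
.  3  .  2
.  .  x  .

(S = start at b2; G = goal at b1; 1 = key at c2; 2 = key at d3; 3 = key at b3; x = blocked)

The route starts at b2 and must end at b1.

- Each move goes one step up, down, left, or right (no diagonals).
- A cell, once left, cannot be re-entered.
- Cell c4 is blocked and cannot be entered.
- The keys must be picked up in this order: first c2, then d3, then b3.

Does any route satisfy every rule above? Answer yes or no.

yes

One route that works: b2 → c2 → d2 → d3 → c3 → b3 → a3 → a2 → a1 → b1.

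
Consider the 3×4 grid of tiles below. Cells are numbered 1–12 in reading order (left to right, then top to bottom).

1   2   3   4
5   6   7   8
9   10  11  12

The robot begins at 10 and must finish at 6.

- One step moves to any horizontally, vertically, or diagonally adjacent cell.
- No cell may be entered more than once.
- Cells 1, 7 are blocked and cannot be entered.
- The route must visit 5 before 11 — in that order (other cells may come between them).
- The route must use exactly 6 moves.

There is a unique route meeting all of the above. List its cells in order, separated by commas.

10, 5, 2, 3, 8, 11, 6

The waypoints must appear in the order 5, 11, with no cell reused.
Route from 10: up-left to 5, up-right to 2, right to 3, down-right to 8, down-left to 11, up-left to 6 — 6 moves in all.
Check: order respected (5 at step 1, 11 at step 5); 6 moves as required.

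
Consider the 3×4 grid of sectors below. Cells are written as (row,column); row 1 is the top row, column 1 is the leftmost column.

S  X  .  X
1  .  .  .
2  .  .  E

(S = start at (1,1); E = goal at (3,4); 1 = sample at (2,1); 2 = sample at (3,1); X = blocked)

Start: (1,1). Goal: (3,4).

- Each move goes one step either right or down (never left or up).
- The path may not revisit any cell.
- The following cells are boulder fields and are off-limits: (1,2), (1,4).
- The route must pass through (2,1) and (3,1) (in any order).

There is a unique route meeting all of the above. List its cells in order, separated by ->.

(1,1) -> (2,1) -> (3,1) -> (3,2) -> (3,3) -> (3,4)

Moves only go right or down, so the column and row indices never decrease.
Route from (1,1): down 2 to (3,1), right 3 to (3,4) — 5 moves in all.
Check: all required cells visited.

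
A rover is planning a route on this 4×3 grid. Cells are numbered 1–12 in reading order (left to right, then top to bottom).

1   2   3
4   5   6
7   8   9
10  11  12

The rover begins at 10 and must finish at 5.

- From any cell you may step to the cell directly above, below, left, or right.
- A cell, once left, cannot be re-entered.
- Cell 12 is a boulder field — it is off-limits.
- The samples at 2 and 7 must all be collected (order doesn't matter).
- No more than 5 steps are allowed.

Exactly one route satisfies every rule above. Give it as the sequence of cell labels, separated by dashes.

The 5-move cap with required stops at 2, 7 leaves no slack for detours.
Route from 10: up 3 to 1, right 1 to 2, down 1 to 5 — 5 moves in all.
Check: all required cells visited; 5 ≤ 5 moves.

10 - 7 - 4 - 1 - 2 - 5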